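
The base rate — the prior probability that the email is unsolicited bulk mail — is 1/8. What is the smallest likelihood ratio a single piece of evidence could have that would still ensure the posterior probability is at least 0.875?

49

Prior odds = 0.125/0.875 = 1/7.
Target odds = 0.875/0.125 = 7.
Required Bayes factor = 7 ÷ (1/7) = 49.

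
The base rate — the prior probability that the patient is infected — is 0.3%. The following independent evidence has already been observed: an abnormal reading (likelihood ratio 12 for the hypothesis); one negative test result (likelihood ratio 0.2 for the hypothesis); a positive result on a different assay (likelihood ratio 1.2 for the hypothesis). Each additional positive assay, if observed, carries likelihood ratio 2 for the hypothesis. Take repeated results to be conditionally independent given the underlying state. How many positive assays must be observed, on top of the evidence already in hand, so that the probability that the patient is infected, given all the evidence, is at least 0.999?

Prior odds = 0.003/0.997 = 3/997.
Combined Bayes factor of the evidence already in hand = 12 × 0.2 × 1.2 = 2.88.
Odds after that evidence = (3/997) × 2.88 = 216/24925.
Target odds = 0.999/0.001 = 999.
Need 2ⁿ ≥ 999 ÷ (216/24925) = 115278.125.
2¹⁶ = 65536 falls short of 115278.125 but 2¹⁷ = 131072 reaches it, so n = 17.

17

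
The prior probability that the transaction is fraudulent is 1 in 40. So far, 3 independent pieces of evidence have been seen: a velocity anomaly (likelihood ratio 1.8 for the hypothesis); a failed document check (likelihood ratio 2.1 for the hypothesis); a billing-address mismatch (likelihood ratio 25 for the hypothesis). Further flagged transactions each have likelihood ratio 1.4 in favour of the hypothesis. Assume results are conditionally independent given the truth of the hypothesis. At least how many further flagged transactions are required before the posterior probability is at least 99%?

12

Prior odds = 0.025/0.975 = 1/39.
Combined Bayes factor of the evidence already in hand = 1.8 × 2.1 × 25 = 94.5.
Odds after that evidence = (1/39) × 94.5 = 63/26.
Target odds = 0.99/0.01 = 99.
Need 1.4ⁿ ≥ 99 ÷ (63/26) = 286/7.
1.4¹¹ ≈40.4957 falls short of 286/7 but 1.4¹² ≈56.6939 reaches it, so n = 12.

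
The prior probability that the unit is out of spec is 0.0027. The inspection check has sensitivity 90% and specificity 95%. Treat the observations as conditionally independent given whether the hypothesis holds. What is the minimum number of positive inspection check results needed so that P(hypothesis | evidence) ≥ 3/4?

3

Prior odds = 0.0027/0.9973 = 27/9973.
False-positive rate = 1 − 0.95 = 0.05; likelihood ratio of a positive = 0.9/0.05 = 18.
Target posterior odds = 0.75/0.25 = 3.
Need (27/9973) × 18ⁿ ≥ 3, i.e. 18ⁿ ≥ 9973/9.
18² = 324 falls short of 9973/9 but 18³ = 5832 reaches it, so n = 3.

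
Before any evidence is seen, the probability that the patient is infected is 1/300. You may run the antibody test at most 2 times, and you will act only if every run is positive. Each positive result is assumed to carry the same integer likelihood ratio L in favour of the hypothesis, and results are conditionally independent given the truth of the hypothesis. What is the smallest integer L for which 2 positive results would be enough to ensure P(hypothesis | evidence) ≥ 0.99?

Prior odds = (1/300)/(299/300) = 1/299.
Target odds = 0.99/0.01 = 99.
Need L² ≥ 99 ÷ (1/299) = 29601.
172² = 29584 < 29601 ≤ 29929 = 173², so L = 173.

173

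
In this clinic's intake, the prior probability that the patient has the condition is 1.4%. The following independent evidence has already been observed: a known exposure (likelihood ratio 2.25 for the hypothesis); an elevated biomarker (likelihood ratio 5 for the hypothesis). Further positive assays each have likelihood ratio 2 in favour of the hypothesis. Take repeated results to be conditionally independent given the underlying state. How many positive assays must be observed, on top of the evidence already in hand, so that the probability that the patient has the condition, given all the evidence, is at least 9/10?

Prior odds = 0.014/0.986 = 7/493.
Combined Bayes factor of the evidence already in hand = 2.25 × 5 = 11.25.
Odds after that evidence = (7/493) × 11.25 = 315/1972.
Target odds = 0.9/0.1 = 9.
Need 2ⁿ ≥ 9 ÷ (315/1972) = 1972/35.
2⁵ = 32 falls short of 1972/35 but 2⁶ = 64 reaches it, so n = 6.

6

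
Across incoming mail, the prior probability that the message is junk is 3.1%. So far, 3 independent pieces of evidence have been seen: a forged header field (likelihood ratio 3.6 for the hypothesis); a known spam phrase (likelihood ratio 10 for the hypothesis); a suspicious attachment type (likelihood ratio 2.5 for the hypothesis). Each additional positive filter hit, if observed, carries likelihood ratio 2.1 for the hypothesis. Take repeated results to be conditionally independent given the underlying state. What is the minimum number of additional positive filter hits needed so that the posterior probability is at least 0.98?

4

Prior odds = 0.031/0.969 = 31/969.
Combined Bayes factor of the evidence already in hand = 3.6 × 10 × 2.5 = 90.
Odds after that evidence = (31/969) × 90 = 930/323.
Target odds = 0.98/0.02 = 49.
Need 2.1ⁿ ≥ 49 ÷ (930/323) = 15827/930.
2.1³ = 9.261 falls short of 15827/930 but 2.1⁴ = 19.4481 reaches it, so n = 4.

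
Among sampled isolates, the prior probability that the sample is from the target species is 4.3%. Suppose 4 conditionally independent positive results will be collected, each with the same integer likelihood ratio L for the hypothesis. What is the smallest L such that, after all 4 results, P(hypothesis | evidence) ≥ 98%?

6

Prior odds = 0.043/0.957 = 43/957.
Target odds = 0.98/0.02 = 49.
Need L⁴ ≥ 49 ÷ (43/957) = 46893/43.
5⁴ = 625 < 46893/43 ≤ 1296 = 6⁴, so L = 6.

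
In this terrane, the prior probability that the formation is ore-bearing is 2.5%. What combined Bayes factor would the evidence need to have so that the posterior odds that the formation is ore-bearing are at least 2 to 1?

78

Prior odds = 0.025/0.975 = 1/39.
Target odds = 2.
Required Bayes factor = 2 ÷ (1/39) = 78.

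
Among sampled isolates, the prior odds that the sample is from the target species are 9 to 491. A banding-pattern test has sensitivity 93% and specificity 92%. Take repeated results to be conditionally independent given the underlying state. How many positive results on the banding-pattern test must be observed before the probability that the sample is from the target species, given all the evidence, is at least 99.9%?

5

Prior odds = 9/491.
False-positive rate = 1 − 0.92 = 0.08; likelihood ratio of a positive = 0.93/0.08 = 11.625.
Target odds: 0.999 ÷ 0.001 = 999.
Require 11.625ⁿ ≥ 999 ÷ (9/491) = 54501.
11.625⁴ = 74805201/4096 falls short of 54501 but 11.625⁵ ≈212307 reaches it, so n = 5.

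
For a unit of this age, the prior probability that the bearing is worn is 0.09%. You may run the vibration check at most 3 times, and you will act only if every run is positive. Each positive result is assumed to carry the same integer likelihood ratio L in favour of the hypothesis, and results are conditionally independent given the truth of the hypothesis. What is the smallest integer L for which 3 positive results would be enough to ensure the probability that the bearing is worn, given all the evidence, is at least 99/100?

Prior odds = 0.0009/0.9991 = 9/9991.
Target odds = 0.99/0.01 = 99.
Need L³ ≥ 99 ÷ (9/9991) = 109901.
47³ = 103823 < 109901 ≤ 110592 = 48³, so L = 48.

48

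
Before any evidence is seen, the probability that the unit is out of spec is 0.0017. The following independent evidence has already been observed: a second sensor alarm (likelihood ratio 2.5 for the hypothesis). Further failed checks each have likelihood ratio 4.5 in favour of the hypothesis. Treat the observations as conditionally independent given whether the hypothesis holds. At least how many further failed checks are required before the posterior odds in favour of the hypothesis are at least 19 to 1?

6

Prior odds = 0.0017/0.9983 = 17/9983.
Bayes factor of the evidence already in hand = 2.5.
Odds after that evidence = (17/9983) × 2.5 = 85/19966.
Target odds = 19.
Need 4.5ⁿ ≥ 19 ÷ (85/19966) = 379354/85.
4.5⁵ = 1845.28125 falls short of 379354/85 but 4.5⁶ = 8303.765625 reaches it, so n = 6.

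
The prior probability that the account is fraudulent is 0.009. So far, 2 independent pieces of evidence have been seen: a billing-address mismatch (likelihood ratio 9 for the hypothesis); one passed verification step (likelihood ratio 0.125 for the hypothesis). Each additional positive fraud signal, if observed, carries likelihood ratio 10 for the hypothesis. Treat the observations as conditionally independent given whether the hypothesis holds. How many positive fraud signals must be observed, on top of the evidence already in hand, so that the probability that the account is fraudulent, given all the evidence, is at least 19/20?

4

Prior odds = 0.009/0.991 = 9/991.
Combined Bayes factor of the evidence already in hand = 9 × 0.125 = 1.125.
Odds after that evidence = (9/991) × 1.125 = 81/7928.
Target odds = 0.95/0.05 = 19.
Need 10ⁿ ≥ 19 ÷ (81/7928) = 150632/81.
10³ = 1000 falls short of 150632/81 but 10⁴ = 10000 reaches it, so n = 4.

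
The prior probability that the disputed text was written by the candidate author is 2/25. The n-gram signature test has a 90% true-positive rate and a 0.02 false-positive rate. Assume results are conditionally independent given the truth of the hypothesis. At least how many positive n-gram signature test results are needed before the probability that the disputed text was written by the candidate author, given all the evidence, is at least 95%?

Prior odds = 0.08/0.92 = 2/23.
Likelihood ratio of a positive result = 0.9/0.02 = 45.
Target posterior odds = 0.95/0.05 = 19.
Need (2/23) × 45ⁿ ≥ 19, i.e. 45ⁿ ≥ 218.5.
45¹ = 45 falls short of 218.5 but 45² = 2025 reaches it, so n = 2.

2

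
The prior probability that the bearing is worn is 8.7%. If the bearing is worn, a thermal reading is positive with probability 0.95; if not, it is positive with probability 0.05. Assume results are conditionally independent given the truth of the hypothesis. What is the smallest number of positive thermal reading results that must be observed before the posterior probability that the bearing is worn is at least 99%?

Prior odds = 0.087/0.913 = 87/913.
Likelihood ratio of a positive = 0.95/0.05 = 19.
Target odds: 0.99 ÷ 0.01 = 99.
Need (87/913) × 19ⁿ ≥ 99, i.e. 19ⁿ ≥ 30129/29.
19² = 361 falls short of 30129/29 but 19³ = 6859 reaches it, so n = 3.

3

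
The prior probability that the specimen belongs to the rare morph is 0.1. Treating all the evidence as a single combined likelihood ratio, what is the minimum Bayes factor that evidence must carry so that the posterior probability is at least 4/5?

36

Prior odds = 0.1/0.9 = 1/9.
Target odds = 0.8/0.2 = 4.
Required Bayes factor = 4 ÷ (1/9) = 36.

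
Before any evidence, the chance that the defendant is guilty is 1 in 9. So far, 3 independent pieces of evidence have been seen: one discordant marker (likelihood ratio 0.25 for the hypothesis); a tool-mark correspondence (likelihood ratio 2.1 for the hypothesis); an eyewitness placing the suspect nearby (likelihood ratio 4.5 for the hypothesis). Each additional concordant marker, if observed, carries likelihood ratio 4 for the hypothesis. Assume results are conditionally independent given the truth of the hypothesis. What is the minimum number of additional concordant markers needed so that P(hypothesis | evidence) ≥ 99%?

Prior odds = (1/9)/(8/9) = 0.125.
Combined Bayes factor of the evidence already in hand = 0.25 × 2.1 × 4.5 = 2.3625.
Odds after that evidence = 0.125 × 2.3625 = 0.2953125.
Target odds = 0.99/0.01 = 99.
Need 4ⁿ ≥ 99 ÷ 0.2953125 = 7040/21.
4⁴ = 256 falls short of 7040/21 but 4⁵ = 1024 reaches it, so n = 5.

5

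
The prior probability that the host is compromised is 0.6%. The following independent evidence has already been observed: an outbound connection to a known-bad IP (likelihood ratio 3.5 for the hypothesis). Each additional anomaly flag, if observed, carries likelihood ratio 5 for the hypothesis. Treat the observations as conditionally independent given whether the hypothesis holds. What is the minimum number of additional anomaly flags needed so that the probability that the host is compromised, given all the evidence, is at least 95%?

5

Prior odds = 0.006/0.994 = 3/497.
Bayes factor of the evidence already in hand = 3.5.
Odds after that evidence = (3/497) × 3.5 = 3/142.
Target odds = 0.95/0.05 = 19.
Need 5ⁿ ≥ 19 ÷ (3/142) = 2698/3.
5⁴ = 625 falls short of 2698/3 but 5⁵ = 3125 reaches it, so n = 5.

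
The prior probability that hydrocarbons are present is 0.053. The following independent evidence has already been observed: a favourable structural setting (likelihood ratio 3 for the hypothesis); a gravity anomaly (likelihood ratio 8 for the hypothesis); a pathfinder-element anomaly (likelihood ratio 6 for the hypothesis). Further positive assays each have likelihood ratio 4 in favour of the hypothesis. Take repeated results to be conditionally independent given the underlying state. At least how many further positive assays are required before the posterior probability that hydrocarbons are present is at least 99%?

Prior odds = 0.053/0.947 = 53/947.
Combined Bayes factor of the evidence already in hand = 3 × 8 × 6 = 144.
Odds after that evidence = (53/947) × 144 = 7632/947.
Target odds = 0.99/0.01 = 99.
Need 4ⁿ ≥ 99 ÷ (7632/947) = 10417/848.
4¹ = 4 falls short of 10417/848 but 4² = 16 reaches it, so n = 2.

2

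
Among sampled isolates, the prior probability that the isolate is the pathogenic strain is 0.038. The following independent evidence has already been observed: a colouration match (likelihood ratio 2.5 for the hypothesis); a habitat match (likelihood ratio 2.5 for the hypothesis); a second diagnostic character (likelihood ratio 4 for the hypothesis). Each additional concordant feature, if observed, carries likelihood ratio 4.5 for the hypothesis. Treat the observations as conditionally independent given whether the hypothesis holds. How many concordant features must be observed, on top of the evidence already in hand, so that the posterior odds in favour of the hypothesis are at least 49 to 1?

Prior odds = 0.038/0.962 = 19/481.
Combined Bayes factor of the evidence already in hand = 2.5 × 2.5 × 4 = 25.
Odds after that evidence = (19/481) × 25 = 475/481.
Target odds = 49.
Need 4.5ⁿ ≥ 49 ÷ (475/481) = 23569/475.
4.5² = 20.25 falls short of 23569/475 but 4.5³ = 91.125 reaches it, so n = 3.

3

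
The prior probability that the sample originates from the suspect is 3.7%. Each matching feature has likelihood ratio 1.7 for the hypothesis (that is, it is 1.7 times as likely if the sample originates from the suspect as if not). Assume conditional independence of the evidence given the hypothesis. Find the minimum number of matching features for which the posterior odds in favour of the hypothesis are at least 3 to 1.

9

Prior odds = 0.037/0.963 = 37/963.
Likelihood ratio per matching feature = 1.7.
Target odds = 3.
Need (37/963) × 1.7ⁿ ≥ 3, i.e. 1.7ⁿ ≥ 2889/37.
1.7⁸ ≈69.7576 falls short of 2889/37 but 1.7⁹ ≈118.588 reaches it, so n = 9.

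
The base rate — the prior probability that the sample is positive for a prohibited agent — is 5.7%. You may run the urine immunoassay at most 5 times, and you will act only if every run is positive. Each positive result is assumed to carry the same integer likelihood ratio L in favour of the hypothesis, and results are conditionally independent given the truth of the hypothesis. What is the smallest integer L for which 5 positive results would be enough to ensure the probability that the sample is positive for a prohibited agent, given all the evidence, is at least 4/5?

3

Prior odds = 0.057/0.943 = 57/943.
Target odds = 0.8/0.2 = 4.
Need L⁵ ≥ 4 ÷ (57/943) = 3772/57.
2⁵ = 32 < 3772/57 ≤ 243 = 3⁵, so L = 3.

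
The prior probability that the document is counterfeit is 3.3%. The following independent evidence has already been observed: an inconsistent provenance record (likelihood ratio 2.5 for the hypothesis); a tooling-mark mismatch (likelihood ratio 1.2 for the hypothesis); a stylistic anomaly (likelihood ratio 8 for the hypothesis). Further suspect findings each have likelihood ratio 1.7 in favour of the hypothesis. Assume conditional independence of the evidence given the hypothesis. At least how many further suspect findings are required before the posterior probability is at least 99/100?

10

Prior odds = 0.033/0.967 = 33/967.
Combined Bayes factor of the evidence already in hand = 2.5 × 1.2 × 8 = 24.
Odds after that evidence = (33/967) × 24 = 792/967.
Target odds = 0.99/0.01 = 99.
Need 1.7ⁿ ≥ 99 ÷ (792/967) = 120.875.
1.7⁹ ≈118.588 falls short of 120.875 but 1.7¹⁰ ≈201.599 reaches it, so n = 10.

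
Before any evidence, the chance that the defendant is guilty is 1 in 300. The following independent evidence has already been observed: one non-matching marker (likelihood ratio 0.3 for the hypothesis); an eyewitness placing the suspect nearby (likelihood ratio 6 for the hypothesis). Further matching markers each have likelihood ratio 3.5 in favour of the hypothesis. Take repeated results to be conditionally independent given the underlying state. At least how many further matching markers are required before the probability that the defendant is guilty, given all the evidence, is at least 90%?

Prior odds = (1/300)/(299/300) = 1/299.
Combined Bayes factor of the evidence already in hand = 0.3 × 6 = 1.8.
Odds after that evidence = (1/299) × 1.8 = 9/1495.
Target odds = 0.9/0.1 = 9.
Need 3.5ⁿ ≥ 9 ÷ (9/1495) = 1495.
3.5⁵ = 525.21875 falls short of 1495 but 3.5⁶ = 1838.265625 reaches it, so n = 6.

6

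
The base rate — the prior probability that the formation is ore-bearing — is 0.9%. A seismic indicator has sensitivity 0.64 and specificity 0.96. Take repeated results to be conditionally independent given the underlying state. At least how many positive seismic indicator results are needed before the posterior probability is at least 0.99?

Prior odds: 0.009 ÷ 0.991 = 9/991.
False-positive rate = 1 − 0.96 = 0.04; likelihood ratio of a positive = 0.64/0.04 = 16.
Target posterior odds = 0.99/0.01 = 99.
Need (9/991) × 16ⁿ ≥ 99, i.e. 16ⁿ ≥ 10901.
16³ = 4096 falls short of 10901 but 16⁴ = 65536 reaches it, so n = 4.

4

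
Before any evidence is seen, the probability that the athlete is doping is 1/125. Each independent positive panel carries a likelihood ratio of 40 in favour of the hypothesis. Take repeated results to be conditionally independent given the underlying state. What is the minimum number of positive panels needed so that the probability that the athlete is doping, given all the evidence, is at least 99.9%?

Prior odds: 0.008 ÷ 0.992 = 1/124.
Likelihood ratio per positive panel = 40.
Target odds: 0.999 ÷ 0.001 = 999.
Require 40ⁿ ≥ 999 ÷ (1/124) = 123876.
40³ = 64000 falls short of 123876 but 40⁴ = 2560000 reaches it, so n = 4.

4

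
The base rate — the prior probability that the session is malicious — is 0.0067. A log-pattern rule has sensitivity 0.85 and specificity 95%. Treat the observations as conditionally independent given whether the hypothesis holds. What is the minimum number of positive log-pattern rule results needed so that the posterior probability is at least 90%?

Prior odds: 0.0067 ÷ 0.9933 = 67/9933.
False-positive rate = 1 − 0.95 = 0.05; likelihood ratio of a positive = 0.85/0.05 = 17.
Target posterior odds = 0.9/0.1 = 9.
Require 17ⁿ ≥ 9 ÷ (67/9933) = 89397/67.
17² = 289 falls short of 89397/67 but 17³ = 4913 reaches it, so n = 3.

3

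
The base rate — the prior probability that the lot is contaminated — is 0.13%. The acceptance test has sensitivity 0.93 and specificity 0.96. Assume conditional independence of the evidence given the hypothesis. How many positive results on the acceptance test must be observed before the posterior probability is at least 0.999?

Prior odds: 0.0013 ÷ 0.9987 = 13/9987.
False-positive rate = 1 − 0.96 = 0.04; likelihood ratio of a positive = 0.93/0.04 = 23.25.
Target posterior odds = 0.999/0.001 = 999.
Need (13/9987) × 23.25ⁿ ≥ 999, i.e. 23.25ⁿ ≥ 9977013/13.
23.25⁴ = 74805201/256 falls short of 9977013/13 but 23.25⁵ ≈6.79383e+06 reaches it, so n = 5.

5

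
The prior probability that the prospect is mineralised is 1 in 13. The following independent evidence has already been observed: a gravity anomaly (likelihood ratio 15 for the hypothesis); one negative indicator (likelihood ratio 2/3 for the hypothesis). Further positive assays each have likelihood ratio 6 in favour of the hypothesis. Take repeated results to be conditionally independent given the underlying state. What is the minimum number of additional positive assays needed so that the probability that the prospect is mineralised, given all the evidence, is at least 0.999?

Prior odds = (1/13)/(12/13) = 1/12.
Combined Bayes factor of the evidence already in hand = 15 × (2/3) = 10.
Odds after that evidence = (1/12) × 10 = 5/6.
Target odds = 0.999/0.001 = 999.
Need 6ⁿ ≥ 999 ÷ (5/6) = 1198.8.
6³ = 216 falls short of 1198.8 but 6⁴ = 1296 reaches it, so n = 4.

4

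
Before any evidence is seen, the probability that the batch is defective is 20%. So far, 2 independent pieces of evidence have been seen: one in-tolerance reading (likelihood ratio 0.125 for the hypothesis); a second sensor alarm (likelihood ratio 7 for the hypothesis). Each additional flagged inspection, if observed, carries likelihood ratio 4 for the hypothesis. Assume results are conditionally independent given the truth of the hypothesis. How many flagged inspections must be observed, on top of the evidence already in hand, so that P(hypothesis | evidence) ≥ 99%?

5

Prior odds = 0.2/0.8 = 0.25.
Combined Bayes factor of the evidence already in hand = 0.125 × 7 = 0.875.
Odds after that evidence = 0.25 × 0.875 = 0.21875.
Target odds = 0.99/0.01 = 99.
Need 4ⁿ ≥ 99 ÷ 0.21875 = 3168/7.
4⁴ = 256 falls short of 3168/7 but 4⁵ = 1024 reaches it, so n = 5.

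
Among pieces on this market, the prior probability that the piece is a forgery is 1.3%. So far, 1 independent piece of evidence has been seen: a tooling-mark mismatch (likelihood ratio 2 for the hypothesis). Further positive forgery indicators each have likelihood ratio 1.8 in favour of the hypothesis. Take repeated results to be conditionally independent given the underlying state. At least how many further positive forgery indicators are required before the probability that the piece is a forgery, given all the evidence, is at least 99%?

Prior odds = 0.013/0.987 = 13/987.
Bayes factor of the evidence already in hand = 2.
Odds after that evidence = (13/987) × 2 = 26/987.
Target odds = 0.99/0.01 = 99.
Need 1.8ⁿ ≥ 99 ÷ (26/987) = 97713/26.
1.8¹⁴ ≈3748.13 falls short of 97713/26 but 1.8¹⁵ ≈6746.64 reaches it, so n = 15.

15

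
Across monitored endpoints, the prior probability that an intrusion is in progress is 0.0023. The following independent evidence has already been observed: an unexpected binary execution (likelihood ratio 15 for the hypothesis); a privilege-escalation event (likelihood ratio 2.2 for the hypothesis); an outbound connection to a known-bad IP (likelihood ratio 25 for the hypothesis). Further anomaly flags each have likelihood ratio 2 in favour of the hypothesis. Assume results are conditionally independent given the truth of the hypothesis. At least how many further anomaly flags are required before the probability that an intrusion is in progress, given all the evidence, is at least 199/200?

7

Prior odds = 0.0023/0.9977 = 23/9977.
Combined Bayes factor of the evidence already in hand = 15 × 2.2 × 25 = 825.
Odds after that evidence = (23/9977) × 825 = 1725/907.
Target odds = 0.995/0.005 = 199.
Need 2ⁿ ≥ 199 ÷ (1725/907) = 180493/1725.
2⁶ = 64 falls short of 180493/1725 but 2⁷ = 128 reaches it, so n = 7.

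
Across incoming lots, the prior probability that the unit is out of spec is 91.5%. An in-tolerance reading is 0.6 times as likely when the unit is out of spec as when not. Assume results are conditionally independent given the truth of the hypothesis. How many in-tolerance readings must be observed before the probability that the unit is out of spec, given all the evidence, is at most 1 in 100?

14

Prior odds = 0.915/0.085 = 183/17.
Likelihood ratio per in-tolerance reading = 0.6.
Target posterior odds = 0.01/0.99 = 1/99.
Need (183/17) × 0.6ⁿ ≤ 1/99, i.e. 0.6ⁿ ≤ 17/18117.
0.6¹³ ≈0.00130607 is still above 17/18117 but 0.6¹⁴ ≈0.000783642 is at or below it, so n = 14.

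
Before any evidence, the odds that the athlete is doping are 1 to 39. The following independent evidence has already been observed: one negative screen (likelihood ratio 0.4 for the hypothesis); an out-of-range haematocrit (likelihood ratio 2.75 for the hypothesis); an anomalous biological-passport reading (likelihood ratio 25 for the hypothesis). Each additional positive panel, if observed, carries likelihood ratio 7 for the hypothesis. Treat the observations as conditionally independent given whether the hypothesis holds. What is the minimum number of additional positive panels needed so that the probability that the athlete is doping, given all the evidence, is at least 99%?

Prior odds = 1/39.
Combined Bayes factor of the evidence already in hand = 0.4 × 2.75 × 25 = 27.5.
Odds after that evidence = (1/39) × 27.5 = 55/78.
Target odds = 0.99/0.01 = 99.
Need 7ⁿ ≥ 99 ÷ (55/78) = 140.4.
7² = 49 falls short of 140.4 but 7³ = 343 reaches it, so n = 3.

3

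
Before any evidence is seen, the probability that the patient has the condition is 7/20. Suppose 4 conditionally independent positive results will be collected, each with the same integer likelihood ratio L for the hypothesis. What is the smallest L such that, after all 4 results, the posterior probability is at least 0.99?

Prior odds = 0.35/0.65 = 7/13.
Target odds = 0.99/0.01 = 99.
Need L⁴ ≥ 99 ÷ (7/13) = 1287/7.
3⁴ = 81 < 1287/7 ≤ 256 = 4⁴, so L = 4.

4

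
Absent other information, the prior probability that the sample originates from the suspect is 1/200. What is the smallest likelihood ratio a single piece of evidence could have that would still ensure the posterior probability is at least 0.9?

1791

Prior odds = 0.005/0.995 = 1/199.
Target odds = 0.9/0.1 = 9.
Required Bayes factor = 9 ÷ (1/199) = 1791.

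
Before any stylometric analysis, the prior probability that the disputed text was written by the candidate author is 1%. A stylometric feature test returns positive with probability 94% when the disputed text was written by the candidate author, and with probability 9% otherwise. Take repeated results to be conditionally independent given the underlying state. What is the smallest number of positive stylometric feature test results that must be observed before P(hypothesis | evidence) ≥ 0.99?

4

Prior odds = 0.01/0.99 = 1/99.
Likelihood ratio of a positive result = 0.94/0.09 = 94/9.
Target odds: 0.99 ÷ 0.01 = 99.
Need (1/99) × (94/9)ⁿ ≥ 99, i.e. (94/9)ⁿ ≥ 9801.
(94/9)³ = 830584/729 falls short of 9801 but (94/9)⁴ = 78074896/6561 reaches it, so n = 4.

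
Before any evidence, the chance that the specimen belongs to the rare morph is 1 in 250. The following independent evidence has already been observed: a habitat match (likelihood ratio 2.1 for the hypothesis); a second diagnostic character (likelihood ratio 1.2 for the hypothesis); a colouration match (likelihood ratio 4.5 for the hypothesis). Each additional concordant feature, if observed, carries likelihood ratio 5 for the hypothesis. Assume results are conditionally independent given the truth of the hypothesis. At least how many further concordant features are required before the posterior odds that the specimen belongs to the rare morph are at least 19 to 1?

Prior odds = 0.004/0.996 = 1/249.
Combined Bayes factor of the evidence already in hand = 2.1 × 1.2 × 4.5 = 11.34.
Odds after that evidence = (1/249) × 11.34 = 189/4150.
Target odds = 19.
Need 5ⁿ ≥ 19 ÷ (189/4150) = 78850/189.
5³ = 125 falls short of 78850/189 but 5⁴ = 625 reaches it, so n = 4.

4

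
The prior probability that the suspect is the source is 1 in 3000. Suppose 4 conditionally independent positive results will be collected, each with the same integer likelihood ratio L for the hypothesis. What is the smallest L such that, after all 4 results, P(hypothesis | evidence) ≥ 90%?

Prior odds = (1/3000)/(2999/3000) = 1/2999.
Target odds = 0.9/0.1 = 9.
Need L⁴ ≥ 9 ÷ (1/2999) = 26991.
12⁴ = 20736 < 26991 ≤ 28561 = 13⁴, so L = 13.

13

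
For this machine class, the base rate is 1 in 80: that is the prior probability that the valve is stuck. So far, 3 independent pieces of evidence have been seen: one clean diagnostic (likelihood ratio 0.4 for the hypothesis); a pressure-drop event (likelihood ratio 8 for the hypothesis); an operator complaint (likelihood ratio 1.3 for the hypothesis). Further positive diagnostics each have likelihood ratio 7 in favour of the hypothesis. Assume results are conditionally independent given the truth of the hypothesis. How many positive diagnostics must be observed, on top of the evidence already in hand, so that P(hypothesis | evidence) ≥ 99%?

4

Prior odds = 0.0125/0.9875 = 1/79.
Combined Bayes factor of the evidence already in hand = 0.4 × 8 × 1.3 = 4.16.
Odds after that evidence = (1/79) × 4.16 = 104/1975.
Target odds = 0.99/0.01 = 99.
Need 7ⁿ ≥ 99 ÷ (104/1975) = 195525/104.
7³ = 343 falls short of 195525/104 but 7⁴ = 2401 reaches it, so n = 4.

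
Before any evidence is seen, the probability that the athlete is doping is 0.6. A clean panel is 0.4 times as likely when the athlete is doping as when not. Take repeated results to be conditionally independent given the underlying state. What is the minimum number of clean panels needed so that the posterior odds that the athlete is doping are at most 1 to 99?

Prior odds = 0.6/0.4 = 1.5.
Likelihood ratio per clean panel = 0.4.
Target odds = 1/99.
Need 1.5 × 0.4ⁿ ≤ 1/99, i.e. 0.4ⁿ ≤ 2/297.
0.4⁵ = 0.01024 is still above 2/297 but 0.4⁶ = 64/15625 is at or below it, so n = 6.

6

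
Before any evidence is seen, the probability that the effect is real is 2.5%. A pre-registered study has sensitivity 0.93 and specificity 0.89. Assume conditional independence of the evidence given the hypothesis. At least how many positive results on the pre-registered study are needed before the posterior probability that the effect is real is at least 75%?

Prior odds: 0.025 ÷ 0.975 = 1/39.
False-positive rate = 1 − 0.89 = 0.11; likelihood ratio of a positive = 0.93/0.11 = 93/11.
Target odds: 0.75 ÷ 0.25 = 3.
Require (93/11)ⁿ ≥ 3 ÷ (1/39) = 117.
(93/11)² = 8649/121 falls short of 117 but (93/11)³ = 804357/1331 reaches it, so n = 3.

3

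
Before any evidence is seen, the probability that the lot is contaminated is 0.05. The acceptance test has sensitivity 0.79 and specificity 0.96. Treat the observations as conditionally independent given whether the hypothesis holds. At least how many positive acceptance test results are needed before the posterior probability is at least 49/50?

3

Prior odds: 0.05 ÷ 0.95 = 1/19.
False-positive rate = 1 − 0.96 = 0.04; likelihood ratio of a positive = 0.79/0.04 = 19.75.
Target posterior odds = 0.98/0.02 = 49.
Need (1/19) × 19.75ⁿ ≥ 49, i.e. 19.75ⁿ ≥ 931.
19.75² = 390.0625 falls short of 931 but 19.75³ = 7703.734375 reaches it, so n = 3.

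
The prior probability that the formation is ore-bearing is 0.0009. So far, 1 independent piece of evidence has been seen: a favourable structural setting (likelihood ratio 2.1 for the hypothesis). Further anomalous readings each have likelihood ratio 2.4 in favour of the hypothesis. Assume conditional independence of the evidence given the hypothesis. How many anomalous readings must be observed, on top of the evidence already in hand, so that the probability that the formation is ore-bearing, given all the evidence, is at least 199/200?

Prior odds = 0.0009/0.9991 = 9/9991.
Bayes factor of the evidence already in hand = 2.1.
Odds after that evidence = (9/9991) × 2.1 = 189/99910.
Target odds = 0.995/0.005 = 199.
Need 2.4ⁿ ≥ 199 ÷ (189/99910) = 19882090/189.
2.4¹³ ≈87648.8 falls short of 19882090/189 but 2.4¹⁴ ≈210357 reaches it, so n = 14.

14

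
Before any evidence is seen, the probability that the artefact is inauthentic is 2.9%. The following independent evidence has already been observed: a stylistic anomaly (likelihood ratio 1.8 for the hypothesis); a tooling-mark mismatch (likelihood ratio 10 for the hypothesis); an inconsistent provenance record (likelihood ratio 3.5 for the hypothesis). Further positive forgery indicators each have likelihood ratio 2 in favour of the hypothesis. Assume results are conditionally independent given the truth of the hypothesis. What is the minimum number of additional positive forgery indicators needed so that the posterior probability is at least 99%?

6

Prior odds = 0.029/0.971 = 29/971.
Combined Bayes factor of the evidence already in hand = 1.8 × 10 × 3.5 = 63.
Odds after that evidence = (29/971) × 63 = 1827/971.
Target odds = 0.99/0.01 = 99.
Need 2ⁿ ≥ 99 ÷ (1827/971) = 10681/203.
2⁵ = 32 falls short of 10681/203 but 2⁶ = 64 reaches it, so n = 6.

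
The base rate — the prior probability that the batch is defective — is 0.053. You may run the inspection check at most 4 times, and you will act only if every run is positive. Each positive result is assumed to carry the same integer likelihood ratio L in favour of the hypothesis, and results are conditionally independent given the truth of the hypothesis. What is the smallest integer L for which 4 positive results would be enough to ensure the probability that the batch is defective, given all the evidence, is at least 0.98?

6

Prior odds = 0.053/0.947 = 53/947.
Target odds = 0.98/0.02 = 49.
Need L⁴ ≥ 49 ÷ (53/947) = 46403/53.
5⁴ = 625 < 46403/53 ≤ 1296 = 6⁴, so L = 6.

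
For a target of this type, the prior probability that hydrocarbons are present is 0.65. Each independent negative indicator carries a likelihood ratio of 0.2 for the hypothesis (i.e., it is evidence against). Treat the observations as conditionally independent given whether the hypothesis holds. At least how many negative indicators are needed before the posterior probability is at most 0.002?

5

Prior odds = 0.65/0.35 = 13/7.
Likelihood ratio per negative indicator = 0.2.
Target posterior odds = 0.002/0.998 = 1/499.
Need (13/7) × 0.2ⁿ ≤ 1/499, i.e. 0.2ⁿ ≤ 7/6487.
0.2⁴ = 0.0016 is still above 7/6487 but 0.2⁵ = 0.00032 is at or below it, so n = 5.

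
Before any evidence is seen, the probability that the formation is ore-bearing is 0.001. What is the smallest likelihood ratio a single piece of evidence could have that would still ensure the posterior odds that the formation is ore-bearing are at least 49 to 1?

Prior odds = 0.001/0.999 = 1/999.
Target odds = 49.
Required Bayes factor = 49 ÷ (1/999) = 48951.

48951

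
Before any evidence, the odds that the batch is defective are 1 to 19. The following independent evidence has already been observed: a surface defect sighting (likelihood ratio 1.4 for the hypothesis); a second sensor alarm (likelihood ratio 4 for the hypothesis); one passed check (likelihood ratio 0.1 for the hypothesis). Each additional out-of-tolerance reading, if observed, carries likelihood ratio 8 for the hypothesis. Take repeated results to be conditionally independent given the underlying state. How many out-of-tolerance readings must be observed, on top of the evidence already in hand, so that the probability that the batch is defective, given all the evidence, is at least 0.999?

6

Prior odds = 1/19.
Combined Bayes factor of the evidence already in hand = 1.4 × 4 × 0.1 = 0.56.
Odds after that evidence = (1/19) × 0.56 = 14/475.
Target odds = 0.999/0.001 = 999.
Need 8ⁿ ≥ 999 ÷ (14/475) = 474525/14.
8⁵ = 32768 falls short of 474525/14 but 8⁶ = 262144 reaches it, so n = 6.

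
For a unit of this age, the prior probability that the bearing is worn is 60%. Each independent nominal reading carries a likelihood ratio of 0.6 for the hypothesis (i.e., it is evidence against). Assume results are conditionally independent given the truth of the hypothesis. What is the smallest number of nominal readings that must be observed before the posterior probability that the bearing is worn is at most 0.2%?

Prior odds: 0.6 ÷ 0.4 = 1.5.
Likelihood ratio per nominal reading = 0.6.
Target posterior odds = 0.002/0.998 = 1/499.
Need 1.5 × 0.6ⁿ ≤ 1/499, i.e. 0.6ⁿ ≤ 2/1497.
0.6¹² = 531441/244140625 is still above 2/1497 but 0.6¹³ ≈0.00130607 is at or below it, so n = 13.

13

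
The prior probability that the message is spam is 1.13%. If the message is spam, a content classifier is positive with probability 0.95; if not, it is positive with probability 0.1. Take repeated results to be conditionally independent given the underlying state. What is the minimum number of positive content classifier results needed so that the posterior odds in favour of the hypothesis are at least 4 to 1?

Prior odds: 0.0113 ÷ 0.9887 = 113/9887.
Likelihood ratio of a positive = 0.95/0.1 = 9.5.
Target odds = 4.
Need (113/9887) × 9.5ⁿ ≥ 4, i.e. 9.5ⁿ ≥ 39548/113.
9.5² = 90.25 falls short of 39548/113 but 9.5³ = 857.375 reaches it, so n = 3.

3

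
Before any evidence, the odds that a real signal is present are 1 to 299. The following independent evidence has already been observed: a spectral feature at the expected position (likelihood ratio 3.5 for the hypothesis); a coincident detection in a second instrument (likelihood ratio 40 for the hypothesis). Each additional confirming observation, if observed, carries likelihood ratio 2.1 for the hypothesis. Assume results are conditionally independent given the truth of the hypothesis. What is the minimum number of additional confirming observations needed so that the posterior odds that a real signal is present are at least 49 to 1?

Prior odds = 1/299.
Combined Bayes factor of the evidence already in hand = 3.5 × 40 = 140.
Odds after that evidence = (1/299) × 140 = 140/299.
Target odds = 49.
Need 2.1ⁿ ≥ 49 ÷ (140/299) = 104.65.
2.1⁶ = 85766121/1000000 falls short of 104.65 but 2.1⁷ ≈180.109 reaches it, so n = 7.

7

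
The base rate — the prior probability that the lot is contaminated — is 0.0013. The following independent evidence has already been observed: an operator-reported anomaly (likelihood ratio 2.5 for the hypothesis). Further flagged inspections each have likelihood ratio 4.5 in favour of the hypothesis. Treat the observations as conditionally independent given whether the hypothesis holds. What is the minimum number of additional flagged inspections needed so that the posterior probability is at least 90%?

6

Prior odds = 0.0013/0.9987 = 13/9987.
Bayes factor of the evidence already in hand = 2.5.
Odds after that evidence = (13/9987) × 2.5 = 65/19974.
Target odds = 0.9/0.1 = 9.
Need 4.5ⁿ ≥ 9 ÷ (65/19974) = 179766/65.
4.5⁵ = 1845.28125 falls short of 179766/65 but 4.5⁶ = 8303.765625 reaches it, so n = 6.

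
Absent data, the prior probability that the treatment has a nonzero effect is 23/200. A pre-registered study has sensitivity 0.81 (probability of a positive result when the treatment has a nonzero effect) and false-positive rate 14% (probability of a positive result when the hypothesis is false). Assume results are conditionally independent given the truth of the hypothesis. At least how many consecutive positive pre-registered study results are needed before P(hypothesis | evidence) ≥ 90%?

Prior odds = 0.115/0.885 = 23/177.
Likelihood ratio of a positive result = 0.81/0.14 = 81/14.
Target odds: 0.9 ÷ 0.1 = 9.
Require (81/14)ⁿ ≥ 9 ÷ (23/177) = 1593/23.
(81/14)² = 6561/196 falls short of 1593/23 but (81/14)³ = 531441/2744 reaches it, so n = 3.

3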